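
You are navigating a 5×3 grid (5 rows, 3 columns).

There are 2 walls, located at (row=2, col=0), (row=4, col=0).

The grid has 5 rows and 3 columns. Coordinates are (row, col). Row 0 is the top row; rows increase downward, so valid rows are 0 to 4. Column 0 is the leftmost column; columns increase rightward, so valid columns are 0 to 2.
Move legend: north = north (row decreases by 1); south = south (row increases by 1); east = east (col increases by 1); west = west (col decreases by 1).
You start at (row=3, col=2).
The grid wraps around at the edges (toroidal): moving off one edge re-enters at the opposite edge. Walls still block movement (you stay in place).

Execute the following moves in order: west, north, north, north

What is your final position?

Answer: Final position: (row=0, col=1)

Derivation:
Start: (row=3, col=2)
  west (west): (row=3, col=2) -> (row=3, col=1)
  north (north): (row=3, col=1) -> (row=2, col=1)
  north (north): (row=2, col=1) -> (row=1, col=1)
  north (north): (row=1, col=1) -> (row=0, col=1)
Final: (row=0, col=1)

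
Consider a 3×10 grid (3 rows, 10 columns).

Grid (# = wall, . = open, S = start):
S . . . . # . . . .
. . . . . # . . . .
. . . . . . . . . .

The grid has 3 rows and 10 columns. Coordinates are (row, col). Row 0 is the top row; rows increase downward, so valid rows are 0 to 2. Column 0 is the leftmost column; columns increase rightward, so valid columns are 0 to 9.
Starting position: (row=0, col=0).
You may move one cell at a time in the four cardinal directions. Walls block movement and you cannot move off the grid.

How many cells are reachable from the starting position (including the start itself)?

BFS flood-fill from (row=0, col=0):
  Distance 0: (row=0, col=0)
  Distance 1: (row=0, col=1), (row=1, col=0)
  Distance 2: (row=0, col=2), (row=1, col=1), (row=2, col=0)
  Distance 3: (row=0, col=3), (row=1, col=2), (row=2, col=1)
  Distance 4: (row=0, col=4), (row=1, col=3), (row=2, col=2)
  Distance 5: (row=1, col=4), (row=2, col=3)
  Distance 6: (row=2, col=4)
  Distance 7: (row=2, col=5)
  Distance 8: (row=2, col=6)
  Distance 9: (row=1, col=6), (row=2, col=7)
  Distance 10: (row=0, col=6), (row=1, col=7), (row=2, col=8)
  Distance 11: (row=0, col=7), (row=1, col=8), (row=2, col=9)
  Distance 12: (row=0, col=8), (row=1, col=9)
  Distance 13: (row=0, col=9)
Total reachable: 28 (grid has 28 open cells total)

Answer: Reachable cells: 28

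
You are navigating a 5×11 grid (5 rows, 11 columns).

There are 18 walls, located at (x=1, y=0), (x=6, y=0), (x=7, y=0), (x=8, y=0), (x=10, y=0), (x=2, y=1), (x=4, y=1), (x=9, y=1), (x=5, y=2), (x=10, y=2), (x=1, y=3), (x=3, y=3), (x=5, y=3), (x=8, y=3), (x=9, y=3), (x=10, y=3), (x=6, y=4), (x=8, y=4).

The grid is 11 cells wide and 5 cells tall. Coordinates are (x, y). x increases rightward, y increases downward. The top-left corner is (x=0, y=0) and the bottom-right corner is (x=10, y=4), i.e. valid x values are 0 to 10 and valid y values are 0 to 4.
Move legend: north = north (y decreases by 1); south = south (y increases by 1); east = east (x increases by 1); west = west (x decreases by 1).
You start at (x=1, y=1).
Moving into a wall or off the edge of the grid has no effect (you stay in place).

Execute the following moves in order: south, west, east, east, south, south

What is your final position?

Answer: Final position: (x=2, y=4)

Derivation:
Start: (x=1, y=1)
  south (south): (x=1, y=1) -> (x=1, y=2)
  west (west): (x=1, y=2) -> (x=0, y=2)
  east (east): (x=0, y=2) -> (x=1, y=2)
  east (east): (x=1, y=2) -> (x=2, y=2)
  south (south): (x=2, y=2) -> (x=2, y=3)
  south (south): (x=2, y=3) -> (x=2, y=4)
Final: (x=2, y=4)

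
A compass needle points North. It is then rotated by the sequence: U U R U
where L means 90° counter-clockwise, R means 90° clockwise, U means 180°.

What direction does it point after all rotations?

Answer: Final heading: West

Derivation:
Start: North
  U (U-turn (180°)) -> South
  U (U-turn (180°)) -> North
  R (right (90° clockwise)) -> East
  U (U-turn (180°)) -> West
Final: West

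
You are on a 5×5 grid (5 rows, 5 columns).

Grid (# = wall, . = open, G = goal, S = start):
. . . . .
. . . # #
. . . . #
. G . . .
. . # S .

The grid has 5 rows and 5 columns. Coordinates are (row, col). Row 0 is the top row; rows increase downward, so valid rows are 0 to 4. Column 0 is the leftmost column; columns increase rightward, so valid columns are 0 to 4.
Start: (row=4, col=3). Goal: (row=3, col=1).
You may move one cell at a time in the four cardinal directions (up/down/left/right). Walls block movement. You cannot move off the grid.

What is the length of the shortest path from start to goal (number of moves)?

Answer: Shortest path length: 3

Derivation:
BFS from (row=4, col=3) until reaching (row=3, col=1):
  Distance 0: (row=4, col=3)
  Distance 1: (row=3, col=3), (row=4, col=4)
  Distance 2: (row=2, col=3), (row=3, col=2), (row=3, col=4)
  Distance 3: (row=2, col=2), (row=3, col=1)  <- goal reached here
One shortest path (3 moves): (row=4, col=3) -> (row=3, col=3) -> (row=3, col=2) -> (row=3, col=1)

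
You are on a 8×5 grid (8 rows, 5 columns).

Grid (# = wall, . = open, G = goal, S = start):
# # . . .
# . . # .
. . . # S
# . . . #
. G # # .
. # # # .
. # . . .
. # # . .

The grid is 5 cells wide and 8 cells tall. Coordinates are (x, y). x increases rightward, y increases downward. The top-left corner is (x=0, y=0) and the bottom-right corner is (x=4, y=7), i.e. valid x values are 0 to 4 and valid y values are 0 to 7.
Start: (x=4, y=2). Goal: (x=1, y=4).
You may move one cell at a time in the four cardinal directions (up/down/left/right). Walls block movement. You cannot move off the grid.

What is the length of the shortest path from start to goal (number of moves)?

BFS from (x=4, y=2) until reaching (x=1, y=4):
  Distance 0: (x=4, y=2)
  Distance 1: (x=4, y=1)
  Distance 2: (x=4, y=0)
  Distance 3: (x=3, y=0)
  Distance 4: (x=2, y=0)
  Distance 5: (x=2, y=1)
  Distance 6: (x=1, y=1), (x=2, y=2)
  Distance 7: (x=1, y=2), (x=2, y=3)
  Distance 8: (x=0, y=2), (x=1, y=3), (x=3, y=3)
  Distance 9: (x=1, y=4)  <- goal reached here
One shortest path (9 moves): (x=4, y=2) -> (x=4, y=1) -> (x=4, y=0) -> (x=3, y=0) -> (x=2, y=0) -> (x=2, y=1) -> (x=1, y=1) -> (x=1, y=2) -> (x=1, y=3) -> (x=1, y=4)

Answer: Shortest path length: 9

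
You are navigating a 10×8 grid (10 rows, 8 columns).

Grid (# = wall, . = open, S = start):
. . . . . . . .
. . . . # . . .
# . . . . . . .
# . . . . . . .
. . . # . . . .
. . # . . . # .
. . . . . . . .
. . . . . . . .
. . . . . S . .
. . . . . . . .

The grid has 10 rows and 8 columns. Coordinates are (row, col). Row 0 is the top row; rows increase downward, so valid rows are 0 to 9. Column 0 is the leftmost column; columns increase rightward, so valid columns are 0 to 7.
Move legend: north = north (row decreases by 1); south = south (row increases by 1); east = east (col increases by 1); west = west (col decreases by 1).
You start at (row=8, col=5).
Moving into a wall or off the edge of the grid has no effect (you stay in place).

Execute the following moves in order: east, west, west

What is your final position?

Answer: Final position: (row=8, col=4)

Derivation:
Start: (row=8, col=5)
  east (east): (row=8, col=5) -> (row=8, col=6)
  west (west): (row=8, col=6) -> (row=8, col=5)
  west (west): (row=8, col=5) -> (row=8, col=4)
Final: (row=8, col=4)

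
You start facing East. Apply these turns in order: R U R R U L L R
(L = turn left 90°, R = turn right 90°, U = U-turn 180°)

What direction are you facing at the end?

Start: East
  R (right (90° clockwise)) -> South
  U (U-turn (180°)) -> North
  R (right (90° clockwise)) -> East
  R (right (90° clockwise)) -> South
  U (U-turn (180°)) -> North
  L (left (90° counter-clockwise)) -> West
  L (left (90° counter-clockwise)) -> South
  R (right (90° clockwise)) -> West
Final: West

Answer: Final heading: West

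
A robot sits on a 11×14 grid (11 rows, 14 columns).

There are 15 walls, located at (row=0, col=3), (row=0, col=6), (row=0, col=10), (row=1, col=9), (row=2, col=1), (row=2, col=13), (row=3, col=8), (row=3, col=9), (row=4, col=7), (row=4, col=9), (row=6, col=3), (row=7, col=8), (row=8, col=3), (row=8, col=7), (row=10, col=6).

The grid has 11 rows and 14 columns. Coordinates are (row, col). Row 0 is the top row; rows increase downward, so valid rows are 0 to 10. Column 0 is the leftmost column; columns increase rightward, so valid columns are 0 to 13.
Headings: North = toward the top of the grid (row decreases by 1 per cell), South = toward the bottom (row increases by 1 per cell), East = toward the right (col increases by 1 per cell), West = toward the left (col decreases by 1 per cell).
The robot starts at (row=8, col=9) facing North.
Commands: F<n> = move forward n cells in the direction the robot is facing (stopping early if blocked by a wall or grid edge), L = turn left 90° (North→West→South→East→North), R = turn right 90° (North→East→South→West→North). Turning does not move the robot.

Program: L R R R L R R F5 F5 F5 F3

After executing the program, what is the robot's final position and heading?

Answer: Final position: (row=8, col=8), facing West

Derivation:
Start: (row=8, col=9), facing North
  L: turn left, now facing West
  R: turn right, now facing North
  R: turn right, now facing East
  R: turn right, now facing South
  L: turn left, now facing East
  R: turn right, now facing South
  R: turn right, now facing West
  F5: move forward 1/5 (blocked), now at (row=8, col=8)
  F5: move forward 0/5 (blocked), now at (row=8, col=8)
  F5: move forward 0/5 (blocked), now at (row=8, col=8)
  F3: move forward 0/3 (blocked), now at (row=8, col=8)
Final: (row=8, col=8), facing West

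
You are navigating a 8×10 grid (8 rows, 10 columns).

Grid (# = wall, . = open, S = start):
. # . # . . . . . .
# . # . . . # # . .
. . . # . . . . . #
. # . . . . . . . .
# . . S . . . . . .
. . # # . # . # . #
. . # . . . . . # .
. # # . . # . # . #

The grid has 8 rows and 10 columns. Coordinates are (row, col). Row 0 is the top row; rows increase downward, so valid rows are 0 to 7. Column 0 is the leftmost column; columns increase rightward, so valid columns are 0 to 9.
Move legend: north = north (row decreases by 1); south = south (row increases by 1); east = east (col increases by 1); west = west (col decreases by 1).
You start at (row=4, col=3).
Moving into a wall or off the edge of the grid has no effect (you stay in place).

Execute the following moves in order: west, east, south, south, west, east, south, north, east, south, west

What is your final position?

Answer: Final position: (row=4, col=3)

Derivation:
Start: (row=4, col=3)
  west (west): (row=4, col=3) -> (row=4, col=2)
  east (east): (row=4, col=2) -> (row=4, col=3)
  south (south): blocked, stay at (row=4, col=3)
  south (south): blocked, stay at (row=4, col=3)
  west (west): (row=4, col=3) -> (row=4, col=2)
  east (east): (row=4, col=2) -> (row=4, col=3)
  south (south): blocked, stay at (row=4, col=3)
  north (north): (row=4, col=3) -> (row=3, col=3)
  east (east): (row=3, col=3) -> (row=3, col=4)
  south (south): (row=3, col=4) -> (row=4, col=4)
  west (west): (row=4, col=4) -> (row=4, col=3)
Final: (row=4, col=3)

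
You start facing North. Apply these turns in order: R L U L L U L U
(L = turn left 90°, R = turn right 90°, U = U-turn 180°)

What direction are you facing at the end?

Answer: Final heading: West

Derivation:
Start: North
  R (right (90° clockwise)) -> East
  L (left (90° counter-clockwise)) -> North
  U (U-turn (180°)) -> South
  L (left (90° counter-clockwise)) -> East
  L (left (90° counter-clockwise)) -> North
  U (U-turn (180°)) -> South
  L (left (90° counter-clockwise)) -> East
  U (U-turn (180°)) -> West
Final: West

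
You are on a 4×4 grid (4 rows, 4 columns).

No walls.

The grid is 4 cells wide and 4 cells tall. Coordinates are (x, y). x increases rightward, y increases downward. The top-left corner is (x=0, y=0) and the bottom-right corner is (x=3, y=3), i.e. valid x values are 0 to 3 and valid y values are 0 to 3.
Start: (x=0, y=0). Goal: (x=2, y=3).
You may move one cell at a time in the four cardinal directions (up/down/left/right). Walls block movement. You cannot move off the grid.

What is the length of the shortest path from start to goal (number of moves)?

BFS from (x=0, y=0) until reaching (x=2, y=3):
  Distance 0: (x=0, y=0)
  Distance 1: (x=1, y=0), (x=0, y=1)
  Distance 2: (x=2, y=0), (x=1, y=1), (x=0, y=2)
  Distance 3: (x=3, y=0), (x=2, y=1), (x=1, y=2), (x=0, y=3)
  Distance 4: (x=3, y=1), (x=2, y=2), (x=1, y=3)
  Distance 5: (x=3, y=2), (x=2, y=3)  <- goal reached here
One shortest path (5 moves): (x=0, y=0) -> (x=1, y=0) -> (x=2, y=0) -> (x=2, y=1) -> (x=2, y=2) -> (x=2, y=3)

Answer: Shortest path length: 5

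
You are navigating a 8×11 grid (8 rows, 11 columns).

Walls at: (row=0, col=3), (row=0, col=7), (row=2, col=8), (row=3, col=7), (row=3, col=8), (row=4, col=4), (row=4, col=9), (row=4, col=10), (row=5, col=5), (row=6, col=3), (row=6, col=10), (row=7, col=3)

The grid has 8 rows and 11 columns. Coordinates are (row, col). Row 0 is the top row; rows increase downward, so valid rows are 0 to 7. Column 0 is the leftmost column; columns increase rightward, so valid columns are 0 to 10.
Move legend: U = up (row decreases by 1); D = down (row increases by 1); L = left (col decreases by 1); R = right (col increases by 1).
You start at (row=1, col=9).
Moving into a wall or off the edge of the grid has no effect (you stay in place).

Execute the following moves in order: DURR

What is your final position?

Start: (row=1, col=9)
  D (down): (row=1, col=9) -> (row=2, col=9)
  U (up): (row=2, col=9) -> (row=1, col=9)
  R (right): (row=1, col=9) -> (row=1, col=10)
  R (right): blocked, stay at (row=1, col=10)
Final: (row=1, col=10)

Answer: Final position: (row=1, col=10)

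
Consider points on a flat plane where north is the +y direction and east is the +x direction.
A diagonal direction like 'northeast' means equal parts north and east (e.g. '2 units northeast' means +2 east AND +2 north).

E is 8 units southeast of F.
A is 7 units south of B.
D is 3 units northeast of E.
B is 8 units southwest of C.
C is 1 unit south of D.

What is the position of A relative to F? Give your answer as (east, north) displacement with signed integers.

Answer: A is at (east=3, north=-21) relative to F.

Derivation:
Place F at the origin (east=0, north=0).
  E is 8 units southeast of F: delta (east=+8, north=-8); E at (east=8, north=-8).
  D is 3 units northeast of E: delta (east=+3, north=+3); D at (east=11, north=-5).
  C is 1 unit south of D: delta (east=+0, north=-1); C at (east=11, north=-6).
  B is 8 units southwest of C: delta (east=-8, north=-8); B at (east=3, north=-14).
  A is 7 units south of B: delta (east=+0, north=-7); A at (east=3, north=-21).
Therefore A relative to F: (east=3, north=-21).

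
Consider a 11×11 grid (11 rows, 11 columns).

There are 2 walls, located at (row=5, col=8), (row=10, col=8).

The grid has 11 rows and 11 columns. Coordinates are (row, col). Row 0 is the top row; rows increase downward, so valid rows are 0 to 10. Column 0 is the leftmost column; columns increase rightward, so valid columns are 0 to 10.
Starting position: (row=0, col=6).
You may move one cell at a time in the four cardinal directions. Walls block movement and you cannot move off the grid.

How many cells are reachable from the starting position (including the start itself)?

Answer: Reachable cells: 119

Derivation:
BFS flood-fill from (row=0, col=6):
  Distance 0: (row=0, col=6)
  Distance 1: (row=0, col=5), (row=0, col=7), (row=1, col=6)
  Distance 2: (row=0, col=4), (row=0, col=8), (row=1, col=5), (row=1, col=7), (row=2, col=6)
  Distance 3: (row=0, col=3), (row=0, col=9), (row=1, col=4), (row=1, col=8), (row=2, col=5), (row=2, col=7), (row=3, col=6)
  Distance 4: (row=0, col=2), (row=0, col=10), (row=1, col=3), (row=1, col=9), (row=2, col=4), (row=2, col=8), (row=3, col=5), (row=3, col=7), (row=4, col=6)
  Distance 5: (row=0, col=1), (row=1, col=2), (row=1, col=10), (row=2, col=3), (row=2, col=9), (row=3, col=4), (row=3, col=8), (row=4, col=5), (row=4, col=7), (row=5, col=6)
  Distance 6: (row=0, col=0), (row=1, col=1), (row=2, col=2), (row=2, col=10), (row=3, col=3), (row=3, col=9), (row=4, col=4), (row=4, col=8), (row=5, col=5), (row=5, col=7), (row=6, col=6)
  Distance 7: (row=1, col=0), (row=2, col=1), (row=3, col=2), (row=3, col=10), (row=4, col=3), (row=4, col=9), (row=5, col=4), (row=6, col=5), (row=6, col=7), (row=7, col=6)
  Distance 8: (row=2, col=0), (row=3, col=1), (row=4, col=2), (row=4, col=10), (row=5, col=3), (row=5, col=9), (row=6, col=4), (row=6, col=8), (row=7, col=5), (row=7, col=7), (row=8, col=6)
  Distance 9: (row=3, col=0), (row=4, col=1), (row=5, col=2), (row=5, col=10), (row=6, col=3), (row=6, col=9), (row=7, col=4), (row=7, col=8), (row=8, col=5), (row=8, col=7), (row=9, col=6)
  Distance 10: (row=4, col=0), (row=5, col=1), (row=6, col=2), (row=6, col=10), (row=7, col=3), (row=7, col=9), (row=8, col=4), (row=8, col=8), (row=9, col=5), (row=9, col=7), (row=10, col=6)
  Distance 11: (row=5, col=0), (row=6, col=1), (row=7, col=2), (row=7, col=10), (row=8, col=3), (row=8, col=9), (row=9, col=4), (row=9, col=8), (row=10, col=5), (row=10, col=7)
  Distance 12: (row=6, col=0), (row=7, col=1), (row=8, col=2), (row=8, col=10), (row=9, col=3), (row=9, col=9), (row=10, col=4)
  Distance 13: (row=7, col=0), (row=8, col=1), (row=9, col=2), (row=9, col=10), (row=10, col=3), (row=10, col=9)
  Distance 14: (row=8, col=0), (row=9, col=1), (row=10, col=2), (row=10, col=10)
  Distance 15: (row=9, col=0), (row=10, col=1)
  Distance 16: (row=10, col=0)
Total reachable: 119 (grid has 119 open cells total)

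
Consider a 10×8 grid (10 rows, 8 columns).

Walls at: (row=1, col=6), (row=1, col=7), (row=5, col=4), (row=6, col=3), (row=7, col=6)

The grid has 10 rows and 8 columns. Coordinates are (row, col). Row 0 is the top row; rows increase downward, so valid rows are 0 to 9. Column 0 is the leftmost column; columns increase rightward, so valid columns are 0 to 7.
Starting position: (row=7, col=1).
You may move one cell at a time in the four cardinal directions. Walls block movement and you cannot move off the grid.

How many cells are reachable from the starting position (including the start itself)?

BFS flood-fill from (row=7, col=1):
  Distance 0: (row=7, col=1)
  Distance 1: (row=6, col=1), (row=7, col=0), (row=7, col=2), (row=8, col=1)
  Distance 2: (row=5, col=1), (row=6, col=0), (row=6, col=2), (row=7, col=3), (row=8, col=0), (row=8, col=2), (row=9, col=1)
  Distance 3: (row=4, col=1), (row=5, col=0), (row=5, col=2), (row=7, col=4), (row=8, col=3), (row=9, col=0), (row=9, col=2)
  Distance 4: (row=3, col=1), (row=4, col=0), (row=4, col=2), (row=5, col=3), (row=6, col=4), (row=7, col=5), (row=8, col=4), (row=9, col=3)
  Distance 5: (row=2, col=1), (row=3, col=0), (row=3, col=2), (row=4, col=3), (row=6, col=5), (row=8, col=5), (row=9, col=4)
  Distance 6: (row=1, col=1), (row=2, col=0), (row=2, col=2), (row=3, col=3), (row=4, col=4), (row=5, col=5), (row=6, col=6), (row=8, col=6), (row=9, col=5)
  Distance 7: (row=0, col=1), (row=1, col=0), (row=1, col=2), (row=2, col=3), (row=3, col=4), (row=4, col=5), (row=5, col=6), (row=6, col=7), (row=8, col=7), (row=9, col=6)
  Distance 8: (row=0, col=0), (row=0, col=2), (row=1, col=3), (row=2, col=4), (row=3, col=5), (row=4, col=6), (row=5, col=7), (row=7, col=7), (row=9, col=7)
  Distance 9: (row=0, col=3), (row=1, col=4), (row=2, col=5), (row=3, col=6), (row=4, col=7)
  Distance 10: (row=0, col=4), (row=1, col=5), (row=2, col=6), (row=3, col=7)
  Distance 11: (row=0, col=5), (row=2, col=7)
  Distance 12: (row=0, col=6)
  Distance 13: (row=0, col=7)
Total reachable: 75 (grid has 75 open cells total)

Answer: Reachable cells: 75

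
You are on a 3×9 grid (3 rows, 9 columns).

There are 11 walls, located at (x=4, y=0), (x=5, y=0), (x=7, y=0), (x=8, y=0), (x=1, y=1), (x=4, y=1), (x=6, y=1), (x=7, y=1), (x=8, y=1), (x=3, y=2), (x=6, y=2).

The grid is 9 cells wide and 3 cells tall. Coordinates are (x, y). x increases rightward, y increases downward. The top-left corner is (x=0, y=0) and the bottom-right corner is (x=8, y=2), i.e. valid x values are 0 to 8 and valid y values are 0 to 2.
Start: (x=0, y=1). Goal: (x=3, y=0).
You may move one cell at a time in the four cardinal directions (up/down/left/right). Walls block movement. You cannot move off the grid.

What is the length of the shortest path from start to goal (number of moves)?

Answer: Shortest path length: 4

Derivation:
BFS from (x=0, y=1) until reaching (x=3, y=0):
  Distance 0: (x=0, y=1)
  Distance 1: (x=0, y=0), (x=0, y=2)
  Distance 2: (x=1, y=0), (x=1, y=2)
  Distance 3: (x=2, y=0), (x=2, y=2)
  Distance 4: (x=3, y=0), (x=2, y=1)  <- goal reached here
One shortest path (4 moves): (x=0, y=1) -> (x=0, y=0) -> (x=1, y=0) -> (x=2, y=0) -> (x=3, y=0)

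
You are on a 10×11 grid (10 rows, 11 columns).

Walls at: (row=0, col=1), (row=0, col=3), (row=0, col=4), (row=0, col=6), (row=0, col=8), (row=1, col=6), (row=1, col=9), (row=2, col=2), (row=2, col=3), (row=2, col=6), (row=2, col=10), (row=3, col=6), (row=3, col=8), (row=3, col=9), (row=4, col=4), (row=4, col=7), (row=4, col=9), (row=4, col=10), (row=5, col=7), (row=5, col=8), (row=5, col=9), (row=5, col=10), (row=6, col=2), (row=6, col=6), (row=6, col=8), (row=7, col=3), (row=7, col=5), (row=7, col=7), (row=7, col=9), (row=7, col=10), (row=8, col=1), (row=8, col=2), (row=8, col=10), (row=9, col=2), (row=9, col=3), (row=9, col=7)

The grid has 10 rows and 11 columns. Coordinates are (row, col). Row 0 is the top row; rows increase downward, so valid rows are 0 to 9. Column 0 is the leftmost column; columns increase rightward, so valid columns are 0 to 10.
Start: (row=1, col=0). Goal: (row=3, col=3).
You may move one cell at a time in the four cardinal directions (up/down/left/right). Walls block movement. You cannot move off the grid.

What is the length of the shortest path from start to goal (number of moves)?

BFS from (row=1, col=0) until reaching (row=3, col=3):
  Distance 0: (row=1, col=0)
  Distance 1: (row=0, col=0), (row=1, col=1), (row=2, col=0)
  Distance 2: (row=1, col=2), (row=2, col=1), (row=3, col=0)
  Distance 3: (row=0, col=2), (row=1, col=3), (row=3, col=1), (row=4, col=0)
  Distance 4: (row=1, col=4), (row=3, col=2), (row=4, col=1), (row=5, col=0)
  Distance 5: (row=1, col=5), (row=2, col=4), (row=3, col=3), (row=4, col=2), (row=5, col=1), (row=6, col=0)  <- goal reached here
One shortest path (5 moves): (row=1, col=0) -> (row=1, col=1) -> (row=2, col=1) -> (row=3, col=1) -> (row=3, col=2) -> (row=3, col=3)

Answer: Shortest path length: 5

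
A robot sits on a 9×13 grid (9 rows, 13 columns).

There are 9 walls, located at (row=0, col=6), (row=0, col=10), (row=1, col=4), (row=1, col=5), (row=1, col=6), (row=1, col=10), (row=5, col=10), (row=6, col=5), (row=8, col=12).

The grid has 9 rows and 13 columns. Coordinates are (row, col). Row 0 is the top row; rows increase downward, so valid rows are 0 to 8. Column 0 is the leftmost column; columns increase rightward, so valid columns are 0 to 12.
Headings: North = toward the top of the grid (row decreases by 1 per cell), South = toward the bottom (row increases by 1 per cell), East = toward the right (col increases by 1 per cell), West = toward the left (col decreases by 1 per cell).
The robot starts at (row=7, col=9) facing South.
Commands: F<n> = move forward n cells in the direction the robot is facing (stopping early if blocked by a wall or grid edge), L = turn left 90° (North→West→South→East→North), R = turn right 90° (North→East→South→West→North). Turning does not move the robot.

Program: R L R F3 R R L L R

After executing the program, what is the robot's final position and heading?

Answer: Final position: (row=7, col=6), facing North

Derivation:
Start: (row=7, col=9), facing South
  R: turn right, now facing West
  L: turn left, now facing South
  R: turn right, now facing West
  F3: move forward 3, now at (row=7, col=6)
  R: turn right, now facing North
  R: turn right, now facing East
  L: turn left, now facing North
  L: turn left, now facing West
  R: turn right, now facing North
Final: (row=7, col=6), facing North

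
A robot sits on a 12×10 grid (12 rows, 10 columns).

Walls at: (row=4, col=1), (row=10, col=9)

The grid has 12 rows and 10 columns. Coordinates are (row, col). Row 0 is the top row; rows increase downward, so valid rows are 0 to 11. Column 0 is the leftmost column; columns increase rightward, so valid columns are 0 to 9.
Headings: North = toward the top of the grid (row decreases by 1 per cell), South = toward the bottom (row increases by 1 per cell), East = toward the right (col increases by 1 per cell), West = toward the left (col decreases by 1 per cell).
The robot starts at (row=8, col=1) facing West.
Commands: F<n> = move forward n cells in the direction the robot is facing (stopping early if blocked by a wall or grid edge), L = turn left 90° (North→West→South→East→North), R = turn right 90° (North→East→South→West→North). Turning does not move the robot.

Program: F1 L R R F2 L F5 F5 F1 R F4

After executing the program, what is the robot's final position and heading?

Start: (row=8, col=1), facing West
  F1: move forward 1, now at (row=8, col=0)
  L: turn left, now facing South
  R: turn right, now facing West
  R: turn right, now facing North
  F2: move forward 2, now at (row=6, col=0)
  L: turn left, now facing West
  F5: move forward 0/5 (blocked), now at (row=6, col=0)
  F5: move forward 0/5 (blocked), now at (row=6, col=0)
  F1: move forward 0/1 (blocked), now at (row=6, col=0)
  R: turn right, now facing North
  F4: move forward 4, now at (row=2, col=0)
Final: (row=2, col=0), facing North

Answer: Final position: (row=2, col=0), facing North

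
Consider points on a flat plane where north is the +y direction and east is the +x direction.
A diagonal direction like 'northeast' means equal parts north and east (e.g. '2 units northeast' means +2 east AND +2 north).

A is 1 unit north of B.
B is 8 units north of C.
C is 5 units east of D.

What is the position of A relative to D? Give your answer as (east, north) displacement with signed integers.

Answer: A is at (east=5, north=9) relative to D.

Derivation:
Place D at the origin (east=0, north=0).
  C is 5 units east of D: delta (east=+5, north=+0); C at (east=5, north=0).
  B is 8 units north of C: delta (east=+0, north=+8); B at (east=5, north=8).
  A is 1 unit north of B: delta (east=+0, north=+1); A at (east=5, north=9).
Therefore A relative to D: (east=5, north=9).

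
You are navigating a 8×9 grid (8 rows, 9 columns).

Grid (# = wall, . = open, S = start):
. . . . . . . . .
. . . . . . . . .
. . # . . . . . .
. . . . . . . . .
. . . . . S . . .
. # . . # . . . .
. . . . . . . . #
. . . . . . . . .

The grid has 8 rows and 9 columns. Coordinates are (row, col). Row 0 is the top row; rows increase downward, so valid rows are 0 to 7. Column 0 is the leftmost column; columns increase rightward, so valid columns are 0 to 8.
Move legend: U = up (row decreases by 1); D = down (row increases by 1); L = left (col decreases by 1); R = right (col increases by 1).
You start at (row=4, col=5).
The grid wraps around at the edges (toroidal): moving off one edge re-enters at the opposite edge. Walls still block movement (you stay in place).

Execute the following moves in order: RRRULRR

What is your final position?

Answer: Final position: (row=3, col=0)

Derivation:
Start: (row=4, col=5)
  R (right): (row=4, col=5) -> (row=4, col=6)
  R (right): (row=4, col=6) -> (row=4, col=7)
  R (right): (row=4, col=7) -> (row=4, col=8)
  U (up): (row=4, col=8) -> (row=3, col=8)
  L (left): (row=3, col=8) -> (row=3, col=7)
  R (right): (row=3, col=7) -> (row=3, col=8)
  R (right): (row=3, col=8) -> (row=3, col=0)
Final: (row=3, col=0)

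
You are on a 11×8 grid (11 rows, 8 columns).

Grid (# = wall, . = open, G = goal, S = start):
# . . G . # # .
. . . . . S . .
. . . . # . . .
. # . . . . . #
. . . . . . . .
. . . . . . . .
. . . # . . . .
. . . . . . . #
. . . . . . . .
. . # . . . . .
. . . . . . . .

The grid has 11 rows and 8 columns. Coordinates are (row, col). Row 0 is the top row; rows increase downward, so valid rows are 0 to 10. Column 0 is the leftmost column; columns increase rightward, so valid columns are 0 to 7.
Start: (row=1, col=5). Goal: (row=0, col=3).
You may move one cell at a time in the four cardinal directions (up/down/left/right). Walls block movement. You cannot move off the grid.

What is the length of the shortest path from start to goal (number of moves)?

BFS from (row=1, col=5) until reaching (row=0, col=3):
  Distance 0: (row=1, col=5)
  Distance 1: (row=1, col=4), (row=1, col=6), (row=2, col=5)
  Distance 2: (row=0, col=4), (row=1, col=3), (row=1, col=7), (row=2, col=6), (row=3, col=5)
  Distance 3: (row=0, col=3), (row=0, col=7), (row=1, col=2), (row=2, col=3), (row=2, col=7), (row=3, col=4), (row=3, col=6), (row=4, col=5)  <- goal reached here
One shortest path (3 moves): (row=1, col=5) -> (row=1, col=4) -> (row=1, col=3) -> (row=0, col=3)

Answer: Shortest path length: 3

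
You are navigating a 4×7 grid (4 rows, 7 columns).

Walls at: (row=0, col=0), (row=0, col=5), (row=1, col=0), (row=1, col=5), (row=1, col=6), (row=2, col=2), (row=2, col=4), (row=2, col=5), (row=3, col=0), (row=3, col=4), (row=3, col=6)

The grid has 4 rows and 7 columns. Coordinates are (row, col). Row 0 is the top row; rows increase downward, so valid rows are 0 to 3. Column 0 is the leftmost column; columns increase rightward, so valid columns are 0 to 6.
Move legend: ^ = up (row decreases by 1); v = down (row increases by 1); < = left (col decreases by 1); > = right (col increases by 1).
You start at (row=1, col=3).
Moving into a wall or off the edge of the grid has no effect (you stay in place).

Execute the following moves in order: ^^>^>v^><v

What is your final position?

Start: (row=1, col=3)
  ^ (up): (row=1, col=3) -> (row=0, col=3)
  ^ (up): blocked, stay at (row=0, col=3)
  > (right): (row=0, col=3) -> (row=0, col=4)
  ^ (up): blocked, stay at (row=0, col=4)
  > (right): blocked, stay at (row=0, col=4)
  v (down): (row=0, col=4) -> (row=1, col=4)
  ^ (up): (row=1, col=4) -> (row=0, col=4)
  > (right): blocked, stay at (row=0, col=4)
  < (left): (row=0, col=4) -> (row=0, col=3)
  v (down): (row=0, col=3) -> (row=1, col=3)
Final: (row=1, col=3)

Answer: Final position: (row=1, col=3)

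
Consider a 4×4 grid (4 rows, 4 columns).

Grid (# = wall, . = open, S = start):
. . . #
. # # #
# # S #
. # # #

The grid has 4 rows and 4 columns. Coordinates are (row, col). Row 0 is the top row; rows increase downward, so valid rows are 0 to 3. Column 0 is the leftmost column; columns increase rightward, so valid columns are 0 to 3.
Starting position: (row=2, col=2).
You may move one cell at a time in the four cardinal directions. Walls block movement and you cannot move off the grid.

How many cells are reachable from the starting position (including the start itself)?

Answer: Reachable cells: 1

Derivation:
BFS flood-fill from (row=2, col=2):
  Distance 0: (row=2, col=2)
Total reachable: 1 (grid has 6 open cells total)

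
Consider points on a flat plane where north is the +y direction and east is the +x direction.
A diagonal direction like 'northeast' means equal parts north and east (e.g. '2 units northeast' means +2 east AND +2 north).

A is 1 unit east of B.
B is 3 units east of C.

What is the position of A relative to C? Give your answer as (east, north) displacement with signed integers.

Answer: A is at (east=4, north=0) relative to C.

Derivation:
Place C at the origin (east=0, north=0).
  B is 3 units east of C: delta (east=+3, north=+0); B at (east=3, north=0).
  A is 1 unit east of B: delta (east=+1, north=+0); A at (east=4, north=0).
Therefore A relative to C: (east=4, north=0).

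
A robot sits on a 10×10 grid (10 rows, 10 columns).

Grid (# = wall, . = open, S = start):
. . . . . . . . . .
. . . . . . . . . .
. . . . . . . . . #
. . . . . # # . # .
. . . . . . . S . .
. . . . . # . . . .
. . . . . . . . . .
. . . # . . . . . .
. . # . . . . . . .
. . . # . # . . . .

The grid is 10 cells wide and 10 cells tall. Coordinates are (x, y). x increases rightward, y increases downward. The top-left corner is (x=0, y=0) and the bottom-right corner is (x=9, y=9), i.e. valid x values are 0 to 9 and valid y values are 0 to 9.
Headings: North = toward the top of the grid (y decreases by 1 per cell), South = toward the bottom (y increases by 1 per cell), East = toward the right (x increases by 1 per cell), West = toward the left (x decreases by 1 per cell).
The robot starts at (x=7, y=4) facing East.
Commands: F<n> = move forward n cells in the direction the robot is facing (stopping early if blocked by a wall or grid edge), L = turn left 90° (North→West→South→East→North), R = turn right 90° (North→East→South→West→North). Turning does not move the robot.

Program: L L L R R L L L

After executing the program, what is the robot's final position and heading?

Answer: Final position: (x=7, y=4), facing East

Derivation:
Start: (x=7, y=4), facing East
  L: turn left, now facing North
  L: turn left, now facing West
  L: turn left, now facing South
  R: turn right, now facing West
  R: turn right, now facing North
  L: turn left, now facing West
  L: turn left, now facing South
  L: turn left, now facing East
Final: (x=7, y=4), facing East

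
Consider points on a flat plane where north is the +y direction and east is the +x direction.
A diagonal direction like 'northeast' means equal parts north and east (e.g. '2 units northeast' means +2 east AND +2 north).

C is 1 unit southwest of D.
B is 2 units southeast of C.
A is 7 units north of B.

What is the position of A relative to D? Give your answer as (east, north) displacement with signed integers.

Place D at the origin (east=0, north=0).
  C is 1 unit southwest of D: delta (east=-1, north=-1); C at (east=-1, north=-1).
  B is 2 units southeast of C: delta (east=+2, north=-2); B at (east=1, north=-3).
  A is 7 units north of B: delta (east=+0, north=+7); A at (east=1, north=4).
Therefore A relative to D: (east=1, north=4).

Answer: A is at (east=1, north=4) relative to D.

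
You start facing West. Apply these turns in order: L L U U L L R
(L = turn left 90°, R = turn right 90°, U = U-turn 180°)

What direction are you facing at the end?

Answer: Final heading: North

Derivation:
Start: West
  L (left (90° counter-clockwise)) -> South
  L (left (90° counter-clockwise)) -> East
  U (U-turn (180°)) -> West
  U (U-turn (180°)) -> East
  L (left (90° counter-clockwise)) -> North
  L (left (90° counter-clockwise)) -> West
  R (right (90° clockwise)) -> North
Final: North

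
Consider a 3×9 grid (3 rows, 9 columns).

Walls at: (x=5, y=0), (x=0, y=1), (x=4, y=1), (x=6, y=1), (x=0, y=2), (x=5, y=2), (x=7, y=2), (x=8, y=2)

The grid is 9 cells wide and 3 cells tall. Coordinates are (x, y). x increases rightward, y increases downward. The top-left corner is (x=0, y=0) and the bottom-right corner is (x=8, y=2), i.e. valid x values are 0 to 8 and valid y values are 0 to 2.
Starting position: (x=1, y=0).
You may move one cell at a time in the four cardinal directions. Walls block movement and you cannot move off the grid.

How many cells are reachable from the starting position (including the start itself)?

BFS flood-fill from (x=1, y=0):
  Distance 0: (x=1, y=0)
  Distance 1: (x=0, y=0), (x=2, y=0), (x=1, y=1)
  Distance 2: (x=3, y=0), (x=2, y=1), (x=1, y=2)
  Distance 3: (x=4, y=0), (x=3, y=1), (x=2, y=2)
  Distance 4: (x=3, y=2)
  Distance 5: (x=4, y=2)
Total reachable: 12 (grid has 19 open cells total)

Answer: Reachable cells: 12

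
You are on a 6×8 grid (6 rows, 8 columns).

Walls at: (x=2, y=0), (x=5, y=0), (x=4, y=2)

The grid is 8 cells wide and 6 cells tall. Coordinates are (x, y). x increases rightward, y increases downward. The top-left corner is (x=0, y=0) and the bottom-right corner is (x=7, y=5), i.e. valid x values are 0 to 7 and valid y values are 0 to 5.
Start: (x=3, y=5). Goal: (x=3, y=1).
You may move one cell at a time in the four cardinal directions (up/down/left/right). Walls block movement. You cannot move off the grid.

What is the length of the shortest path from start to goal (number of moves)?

BFS from (x=3, y=5) until reaching (x=3, y=1):
  Distance 0: (x=3, y=5)
  Distance 1: (x=3, y=4), (x=2, y=5), (x=4, y=5)
  Distance 2: (x=3, y=3), (x=2, y=4), (x=4, y=4), (x=1, y=5), (x=5, y=5)
  Distance 3: (x=3, y=2), (x=2, y=3), (x=4, y=3), (x=1, y=4), (x=5, y=4), (x=0, y=5), (x=6, y=5)
  Distance 4: (x=3, y=1), (x=2, y=2), (x=1, y=3), (x=5, y=3), (x=0, y=4), (x=6, y=4), (x=7, y=5)  <- goal reached here
One shortest path (4 moves): (x=3, y=5) -> (x=3, y=4) -> (x=3, y=3) -> (x=3, y=2) -> (x=3, y=1)

Answer: Shortest path length: 4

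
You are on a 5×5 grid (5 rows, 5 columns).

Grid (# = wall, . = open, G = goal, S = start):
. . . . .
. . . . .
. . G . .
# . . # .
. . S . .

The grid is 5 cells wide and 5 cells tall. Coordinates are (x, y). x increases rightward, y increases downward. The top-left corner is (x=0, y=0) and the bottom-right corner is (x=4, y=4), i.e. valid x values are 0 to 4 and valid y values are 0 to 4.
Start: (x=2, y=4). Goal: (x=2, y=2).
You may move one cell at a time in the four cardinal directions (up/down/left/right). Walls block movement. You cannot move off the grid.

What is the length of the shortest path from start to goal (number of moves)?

BFS from (x=2, y=4) until reaching (x=2, y=2):
  Distance 0: (x=2, y=4)
  Distance 1: (x=2, y=3), (x=1, y=4), (x=3, y=4)
  Distance 2: (x=2, y=2), (x=1, y=3), (x=0, y=4), (x=4, y=4)  <- goal reached here
One shortest path (2 moves): (x=2, y=4) -> (x=2, y=3) -> (x=2, y=2)

Answer: Shortest path length: 2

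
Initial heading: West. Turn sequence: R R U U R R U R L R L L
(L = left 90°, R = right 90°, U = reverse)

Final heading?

Answer: Final heading: North

Derivation:
Start: West
  R (right (90° clockwise)) -> North
  R (right (90° clockwise)) -> East
  U (U-turn (180°)) -> West
  U (U-turn (180°)) -> East
  R (right (90° clockwise)) -> South
  R (right (90° clockwise)) -> West
  U (U-turn (180°)) -> East
  R (right (90° clockwise)) -> South
  L (left (90° counter-clockwise)) -> East
  R (right (90° clockwise)) -> South
  L (left (90° counter-clockwise)) -> East
  L (left (90° counter-clockwise)) -> North
Final: North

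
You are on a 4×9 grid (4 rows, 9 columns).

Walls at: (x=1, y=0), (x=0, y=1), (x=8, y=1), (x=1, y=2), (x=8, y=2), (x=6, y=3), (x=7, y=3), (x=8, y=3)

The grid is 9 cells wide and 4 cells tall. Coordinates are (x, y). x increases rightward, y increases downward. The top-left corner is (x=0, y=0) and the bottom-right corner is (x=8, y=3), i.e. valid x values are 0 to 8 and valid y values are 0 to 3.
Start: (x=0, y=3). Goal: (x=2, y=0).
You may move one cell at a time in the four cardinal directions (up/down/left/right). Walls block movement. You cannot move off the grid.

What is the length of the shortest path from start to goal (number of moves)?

BFS from (x=0, y=3) until reaching (x=2, y=0):
  Distance 0: (x=0, y=3)
  Distance 1: (x=0, y=2), (x=1, y=3)
  Distance 2: (x=2, y=3)
  Distance 3: (x=2, y=2), (x=3, y=3)
  Distance 4: (x=2, y=1), (x=3, y=2), (x=4, y=3)
  Distance 5: (x=2, y=0), (x=1, y=1), (x=3, y=1), (x=4, y=2), (x=5, y=3)  <- goal reached here
One shortest path (5 moves): (x=0, y=3) -> (x=1, y=3) -> (x=2, y=3) -> (x=2, y=2) -> (x=2, y=1) -> (x=2, y=0)

Answer: Shortest path length: 5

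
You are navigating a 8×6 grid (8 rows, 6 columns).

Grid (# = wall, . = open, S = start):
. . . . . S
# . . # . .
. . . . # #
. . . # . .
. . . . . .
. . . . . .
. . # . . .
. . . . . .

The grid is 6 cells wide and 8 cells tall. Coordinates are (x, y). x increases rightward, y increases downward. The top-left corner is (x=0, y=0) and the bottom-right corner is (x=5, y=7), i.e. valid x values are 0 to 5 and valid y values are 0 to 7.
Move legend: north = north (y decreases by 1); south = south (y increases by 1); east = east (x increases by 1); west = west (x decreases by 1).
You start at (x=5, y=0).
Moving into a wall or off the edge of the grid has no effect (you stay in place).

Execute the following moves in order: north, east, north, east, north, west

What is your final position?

Answer: Final position: (x=4, y=0)

Derivation:
Start: (x=5, y=0)
  north (north): blocked, stay at (x=5, y=0)
  east (east): blocked, stay at (x=5, y=0)
  north (north): blocked, stay at (x=5, y=0)
  east (east): blocked, stay at (x=5, y=0)
  north (north): blocked, stay at (x=5, y=0)
  west (west): (x=5, y=0) -> (x=4, y=0)
Final: (x=4, y=0)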